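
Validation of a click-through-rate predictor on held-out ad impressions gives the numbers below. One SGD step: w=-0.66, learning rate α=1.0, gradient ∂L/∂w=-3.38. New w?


w_new = w - α·∇
= -0.66 - 1.0·-3.38
= -0.66 + 3.38
= 2.72

2.72


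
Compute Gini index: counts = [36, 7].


Probabilities: [36/43, 7/43] ≈ [0.8372, 0.1628]
Σpᵢ² = (1296 + 49)/43² = 1345/1849
Gini = 1 - Σpᵢ² = 1 - 1345/1849 = 0.2726

0.2726


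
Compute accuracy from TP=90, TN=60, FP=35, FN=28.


Accuracy = (TP+TN)/(TP+TN+FP+FN)
= (90+60)/(213)
= 150/213 = 70.42%

70.42%


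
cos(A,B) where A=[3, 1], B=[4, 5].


A·B = 3·4 + 1·5 = 17
‖A‖ = √10 = 3.1623, ‖B‖ = √41 = 6.4031
cos = 17/(√10·√41) = 17/√410 = 0.8396

0.8396


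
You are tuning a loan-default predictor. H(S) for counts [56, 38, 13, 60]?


Probabilities: [56/167, 38/167, 13/167, 60/167] ≈ [0.3353, 0.2275, 0.0778, 0.3593]
H = -((56/167)·log₂(56/167) + (38/167)·log₂(38/167) + (13/167)·log₂(13/167) + (60/167)·log₂(60/167))
  = 1.8319 bits

1.8319 bits


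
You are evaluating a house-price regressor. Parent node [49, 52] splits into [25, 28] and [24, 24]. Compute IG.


Parent = [49, 52], H_parent = 0.9994
H_left = 0.9977 (n=53), H_right = 1 (n=48)
H_children = (53/101)·0.9977 + (48/101)·1 = 0.9988
IG = 0.9994 - 0.9988 = 0.0006

0.0006


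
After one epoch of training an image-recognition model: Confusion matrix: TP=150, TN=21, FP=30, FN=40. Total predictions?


Total = TP + TN + FP + FN
= 150 + 21 + 30 + 40
= 241
(Predicted positive: 180, predicted negative: 61)

241


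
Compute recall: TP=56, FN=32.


Recall = TP/(TP+FN)
= 56/(56+32)
= 56/88 = 63.64%

63.64%


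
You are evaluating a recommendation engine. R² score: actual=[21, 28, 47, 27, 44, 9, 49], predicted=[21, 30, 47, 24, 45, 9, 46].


ȳ = 32.1429
SS_res = Σ(y-ŷ)² = 23
SS_tot = Σ(y-ȳ)² = 1348.86
R² = 1 - SS_res/SS_tot = 1 - 0.0171 = 0.9829

0.9829


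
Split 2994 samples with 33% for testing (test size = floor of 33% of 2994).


Test = ⌊2994·33/100⌋ = 988
Train = 2994 - 988 = 2006

Train: 2006, Test: 988


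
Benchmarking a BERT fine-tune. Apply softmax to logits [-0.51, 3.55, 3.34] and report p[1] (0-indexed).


Exponentials: e^-0.51=0.6005, e^3.55=34.8133, e^3.34=28.2191
Sum = 63.6329
Softmax = [0.0094, 0.5471, 0.4435]
p[1] = 34.8133/63.6329 = 0.5471

0.5471


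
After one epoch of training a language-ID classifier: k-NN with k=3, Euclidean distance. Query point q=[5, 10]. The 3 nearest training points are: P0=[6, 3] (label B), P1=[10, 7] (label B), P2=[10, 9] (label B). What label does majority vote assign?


d(q,P0) = 7.0711  (label B)
d(q,P1) = 5.831  (label B)
d(q,P2) = 5.099  (label B)
Votes: A=0, B=3
Majority → B

B


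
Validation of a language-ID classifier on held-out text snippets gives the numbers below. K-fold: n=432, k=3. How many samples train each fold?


Fold size = 432/3 = 144
Training per fold = 432 - 144 = 288

288


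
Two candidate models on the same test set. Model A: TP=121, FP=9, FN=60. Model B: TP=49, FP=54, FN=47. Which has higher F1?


Model A: P=121/130=0.9308, R=121/181=0.6685, F1=2PR/(P+R)=2TP/(2TP+FP+FN)=242/311=0.7781
Model B: P=49/103=0.4757, R=49/96=0.5104, F1=2PR/(P+R)=2TP/(2TP+FP+FN)=98/199=0.4925
0.7781 > 0.4925 → Model A

Model A


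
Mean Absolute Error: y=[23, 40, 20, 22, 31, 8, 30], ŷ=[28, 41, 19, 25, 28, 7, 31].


Absolute errors: |23-28|=5, |40-41|=1, |20-19|=1, |22-25|=3, |31-28|=3, |8-7|=1, |30-31|=1
Sum = 15
MAE = 15/7 = 15/7

15/7


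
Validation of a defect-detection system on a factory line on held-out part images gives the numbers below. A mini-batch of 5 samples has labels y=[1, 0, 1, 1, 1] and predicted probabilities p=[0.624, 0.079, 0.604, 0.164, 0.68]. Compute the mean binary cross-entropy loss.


L[0] = -ln(0.624) = 0.4716
L[1] = -ln(1-0.079) = -ln(0.921) = 0.0823
L[2] = -ln(0.604) = 0.5042
L[3] = -ln(0.164) = 1.8079
L[4] = -ln(0.68) = 0.3857
mean = (0.4716 + 0.0823 + 0.5042 + 1.8079 + 0.3857)/5 = 0.6503

0.6503


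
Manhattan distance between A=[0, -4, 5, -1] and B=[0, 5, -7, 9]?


d = |0-0| + |-4-5| + |5+ 7| + |-1-9|
  = 0 + 9 + 12 + 10
  = 31

31


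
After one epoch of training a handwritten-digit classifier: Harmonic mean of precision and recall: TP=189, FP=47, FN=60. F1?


Precision = 189/236 = 0.8008
Recall = 189/249 = 0.759
F1 = 2·P·R/(P+R) = 2·TP/(2·TP+FP+FN) = 378/(378+47+60) = 378/485 = 0.7794

0.7794


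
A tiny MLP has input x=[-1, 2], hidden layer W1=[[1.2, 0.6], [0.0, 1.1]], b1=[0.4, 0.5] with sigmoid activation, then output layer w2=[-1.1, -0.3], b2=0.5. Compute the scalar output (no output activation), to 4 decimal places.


z1[0] = (1.2)·(-1) + (0.6)·(2) + 0.4 = 0.4
z1[1] = (0.0)·(-1) + (1.1)·(2) + 0.5 = 2.7
h = sigmoid(z1) = [0.5987, 0.937]
output = (-1.1)·(0.5987) + (-0.3)·(0.937) + 0.5 = -0.4397

-0.4397


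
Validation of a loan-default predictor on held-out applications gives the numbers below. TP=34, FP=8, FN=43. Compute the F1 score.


Precision = 34/42 = 0.8095
Recall = 34/77 = 0.4416
F1 = 2·P·R/(P+R) = 2·TP/(2·TP+FP+FN) = 68/(68+8+43) = 68/119 = 0.5714

0.5714


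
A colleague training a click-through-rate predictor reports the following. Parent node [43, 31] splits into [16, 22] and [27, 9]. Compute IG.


Parent = [43, 31], H_parent = 0.9809
H_left = 0.9819 (n=38), H_right = 0.8113 (n=36)
H_children = (38/74)·0.9819 + (36/74)·0.8113 = 0.8989
IG = 0.9809 - 0.8989 = 0.082

0.082


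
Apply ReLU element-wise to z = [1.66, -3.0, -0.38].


ReLU(1.66) = max(0, 1.66) = 1.66
ReLU(-3.0) = max(0, -3.0) = 0.0
ReLU(-0.38) = max(0, -0.38) = 0.0
result = [1.66, 0.0, 0.0]

[1.66, 0.0, 0.0]


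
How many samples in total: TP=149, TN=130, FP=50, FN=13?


Total = TP + TN + FP + FN
= 149 + 130 + 50 + 13
= 342
(Predicted positive: 199, predicted negative: 143)

342


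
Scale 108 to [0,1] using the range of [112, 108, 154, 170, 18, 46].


min=18, max=170
(108-18)/(170-18) = 90/152 = 0.5921

0.5921


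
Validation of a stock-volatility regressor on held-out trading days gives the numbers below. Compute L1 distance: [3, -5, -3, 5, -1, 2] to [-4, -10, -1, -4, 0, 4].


d = |3+ 4| + |-5+ 10| + |-3+ 1| + |5+ 4| + |-1-0| + |2-4|
  = 7 + 5 + 2 + 9 + 1 + 2
  = 26

26


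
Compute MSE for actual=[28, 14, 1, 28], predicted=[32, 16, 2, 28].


Squared errors: (28-32)²=16, (14-16)²=4, (1-2)²=1, (28-28)²=0
Sum = 21
MSE = 21/4 = 21/4

21/4


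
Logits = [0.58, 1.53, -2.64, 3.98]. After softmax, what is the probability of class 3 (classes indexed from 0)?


Exponentials: e^0.58=1.786, e^1.53=4.6182, e^-2.64=0.0714, e^3.98=53.517
Sum = 59.9926
Softmax = [0.0298, 0.077, 0.0012, 0.8921]
p[3] = 53.517/59.9926 = 0.8921

0.8921


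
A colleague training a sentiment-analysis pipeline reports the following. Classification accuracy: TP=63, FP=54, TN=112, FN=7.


Accuracy = (TP+TN)/(TP+TN+FP+FN)
= (63+112)/(236)
= 175/236 = 74.15%

74.15%


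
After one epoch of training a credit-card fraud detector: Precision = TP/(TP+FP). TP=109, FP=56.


Precision = TP/(TP+FP)
= 109/(109+56)
= 109/165 = 66.06%

66.06%


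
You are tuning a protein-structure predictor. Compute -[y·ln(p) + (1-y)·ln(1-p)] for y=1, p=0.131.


BCE = -[y·ln(p) + (1-y)·ln(1-p)]
= -1·ln(0.131) - 0
= -ln(0.131) = 2.0326

2.0326


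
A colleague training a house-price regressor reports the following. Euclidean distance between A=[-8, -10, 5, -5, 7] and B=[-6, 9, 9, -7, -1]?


d = √((-8+ 6)² + (-10-9)² + (5-9)² + (-5+ 7)² + (7+ 1)²)
  = √(4 + 361 + 16 + 4 + 64)
  = √449 = 21.1896

21.1896


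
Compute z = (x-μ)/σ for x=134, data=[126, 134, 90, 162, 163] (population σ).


μ = 135, σ = 26.9072
z = (134 - 135)/26.9072 = -0.0372

-0.0372


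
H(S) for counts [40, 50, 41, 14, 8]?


Probabilities: [40/153, 50/153, 41/153, 14/153, 8/153] ≈ [0.2614, 0.3268, 0.268, 0.0915, 0.0523]
H = -((40/153)·log₂(40/153) + (50/153)·log₂(50/153) + (41/153)·log₂(41/153) + (14/153)·log₂(14/153) + (8/153)·log₂(8/153))
  = 2.0807 bits

2.0807 bits


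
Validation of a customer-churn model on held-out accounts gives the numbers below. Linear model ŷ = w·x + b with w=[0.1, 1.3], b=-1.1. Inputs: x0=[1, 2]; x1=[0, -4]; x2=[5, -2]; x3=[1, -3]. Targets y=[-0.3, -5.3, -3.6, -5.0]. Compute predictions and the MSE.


ŷ0 = (0.1)·(1) + (1.3)·(2) - 1.1 = 1.6
ŷ1 = (0.1)·(0) + (1.3)·(-4) - 1.1 = -6.3
ŷ2 = (0.1)·(5) + (1.3)·(-2) - 1.1 = -3.2
ŷ3 = (0.1)·(1) + (1.3)·(-3) - 1.1 = -4.9
errors² = [3.61, 1.0, 0.16, 0.01]
MSE = 4.7800/4 = 1.195

1.195


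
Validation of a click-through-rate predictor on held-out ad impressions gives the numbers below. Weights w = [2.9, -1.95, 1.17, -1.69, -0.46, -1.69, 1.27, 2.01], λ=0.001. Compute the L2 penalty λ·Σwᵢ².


‖w‖₂² = (2.9)² + (-1.95)² + (1.17)² + (-1.69)² + (-0.46)² + (-1.69)² + (1.27)² + (2.01)²
     = 8.41 + 3.8025 + 1.3689 + 2.8561 + 0.2116 + 2.8561 + 1.6129 + 4.0401
     = 25.1582
λ·‖w‖₂² = 0.001·25.1582 = 0.025158

0.025158


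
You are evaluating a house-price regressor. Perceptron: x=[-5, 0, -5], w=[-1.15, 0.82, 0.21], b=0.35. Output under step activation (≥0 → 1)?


z = (-5)·(-1.15) + (0)·(0.82) + (-5)·(0.21) + 0.35
  = 5.05
step(z) = 1 (z≥0)

1


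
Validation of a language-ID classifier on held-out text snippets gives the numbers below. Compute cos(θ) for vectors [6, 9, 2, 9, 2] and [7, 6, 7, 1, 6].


A·B = 6·7 + 9·6 + 2·7 + 9·1 + 2·6 = 131
‖A‖ = √206 = 14.3527, ‖B‖ = √171 = 13.0767
cos = 131/(√206·√171) = 131/√35226 = 0.698

0.698


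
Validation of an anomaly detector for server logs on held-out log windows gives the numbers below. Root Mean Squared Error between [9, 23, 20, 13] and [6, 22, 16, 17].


MSE = 42/4 = 10.5
RMSE = √(42/4) = 3.2404

3.2404


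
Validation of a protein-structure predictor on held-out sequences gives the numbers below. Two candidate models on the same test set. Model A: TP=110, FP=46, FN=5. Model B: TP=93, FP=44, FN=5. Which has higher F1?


Model A: P=110/156=0.7051, R=110/115=0.9565, F1=2PR/(P+R)=2TP/(2TP+FP+FN)=220/271=0.8118
Model B: P=93/137=0.6788, R=93/98=0.949, F1=2PR/(P+R)=2TP/(2TP+FP+FN)=186/235=0.7915
0.8118 > 0.7915 → Model A

Model A


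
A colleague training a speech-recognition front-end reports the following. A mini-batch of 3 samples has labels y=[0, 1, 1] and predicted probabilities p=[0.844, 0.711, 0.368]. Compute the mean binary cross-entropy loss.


L[0] = -ln(1-0.844) = -ln(0.156) = 1.8579
L[1] = -ln(0.711) = 0.3411
L[2] = -ln(0.368) = 0.9997
mean = (1.8579 + 0.3411 + 0.9997)/3 = 1.0662

1.0662


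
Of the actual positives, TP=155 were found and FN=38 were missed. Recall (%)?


Recall = TP/(TP+FN)
= 155/(155+38)
= 155/193 = 80.31%

80.31%


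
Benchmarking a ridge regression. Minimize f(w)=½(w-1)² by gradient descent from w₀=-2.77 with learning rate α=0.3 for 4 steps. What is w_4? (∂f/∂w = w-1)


step 1: grad = -2.77-1 = -3.77; w = -2.77 - 0.3·(-3.77) = -1.639
step 2: grad = -1.639-1 = -2.639; w = -1.639 - 0.3·(-2.639) = -0.8473
step 3: grad = -0.8473-1 = -1.8473; w = -0.8473 - 0.3·(-1.8473) = -0.29311
step 4: grad = -0.29311-1 = -1.29311; w = -0.29311 - 0.3·(-1.29311) = 0.094823

0.094823


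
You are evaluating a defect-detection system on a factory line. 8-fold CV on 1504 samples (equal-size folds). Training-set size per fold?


Fold size = 1504/8 = 188
Training per fold = 1504 - 188 = 1316

1316


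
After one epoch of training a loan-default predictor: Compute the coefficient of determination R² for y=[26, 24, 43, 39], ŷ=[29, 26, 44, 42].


ȳ = 33
SS_res = Σ(y-ŷ)² = 23
SS_tot = Σ(y-ȳ)² = 266
R² = 1 - SS_res/SS_tot = 1 - 0.0865 = 0.9135

0.9135


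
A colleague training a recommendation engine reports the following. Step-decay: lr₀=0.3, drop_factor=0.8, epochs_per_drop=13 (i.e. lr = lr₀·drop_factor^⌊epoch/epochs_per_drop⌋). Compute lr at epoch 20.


n_drops = ⌊20/13⌋ = 1
lr = 0.3·0.8^1 = 0.3·0.8 = 0.24

0.24


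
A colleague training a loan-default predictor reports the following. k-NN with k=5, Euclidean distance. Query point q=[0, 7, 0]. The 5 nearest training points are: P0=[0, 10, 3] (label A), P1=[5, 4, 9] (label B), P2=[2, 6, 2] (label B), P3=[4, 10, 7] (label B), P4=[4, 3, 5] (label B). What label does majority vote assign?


d(q,P0) = 4.2426  (label A)
d(q,P1) = 10.7238  (label B)
d(q,P2) = 3.0  (label B)
d(q,P3) = 8.6023  (label B)
d(q,P4) = 7.5498  (label B)
Votes: A=1, B=4
Majority → B

B


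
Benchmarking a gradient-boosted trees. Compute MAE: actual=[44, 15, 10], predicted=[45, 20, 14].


Absolute errors: |44-45|=1, |15-20|=5, |10-14|=4
Sum = 10
MAE = 10/3 = 10/3

10/3


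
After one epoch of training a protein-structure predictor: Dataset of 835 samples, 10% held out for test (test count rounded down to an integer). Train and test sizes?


Test = ⌊835·10/100⌋ = 83
Train = 835 - 83 = 752

Train: 752, Test: 83


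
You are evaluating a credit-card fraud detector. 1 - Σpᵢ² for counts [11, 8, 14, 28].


Probabilities: [11/61, 8/61, 14/61, 28/61] ≈ [0.1803, 0.1311, 0.2295, 0.459]
Σpᵢ² = (121 + 64 + 196 + 784)/61² = 1165/3721
Gini = 1 - Σpᵢ² = 1 - 1165/3721 = 0.6869

0.6869


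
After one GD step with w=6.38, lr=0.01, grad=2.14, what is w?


w_new = w - α·∇
= 6.38 - 0.01·2.14
= 6.38 - 0.0214
= 6.3586

6.3586


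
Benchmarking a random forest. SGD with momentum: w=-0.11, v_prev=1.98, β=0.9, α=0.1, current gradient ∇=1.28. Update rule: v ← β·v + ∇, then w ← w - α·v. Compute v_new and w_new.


v_new = 0.9·1.98 + 1.28 = 1.782 + 1.28 = 3.062
w_new = -0.11 - 0.1·3.062 = -0.11 - 0.3062 = -0.4162

v_new=3.062, w_new=-0.4162


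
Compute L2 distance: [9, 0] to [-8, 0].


d = √((9+ 8)² + (0-0)²)
  = √(289 + 0)
  = √289 = 17.0

17.0


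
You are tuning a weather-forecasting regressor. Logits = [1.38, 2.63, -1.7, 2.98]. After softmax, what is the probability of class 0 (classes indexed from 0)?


Exponentials: e^1.38=3.9749, e^2.63=13.8738, e^-1.7=0.1827, e^2.98=19.6878
Sum = 37.7192
Softmax = [0.1054, 0.3678, 0.0048, 0.522]
p[0] = 3.9749/37.7192 = 0.1054

0.1054


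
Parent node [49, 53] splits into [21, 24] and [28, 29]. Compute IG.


Parent = [49, 53], H_parent = 0.9989
H_left = 0.9968 (n=45), H_right = 0.9998 (n=57)
H_children = (45/102)·0.9968 + (57/102)·0.9998 = 0.9985
IG = 0.9989 - 0.9985 = 0.0004

0.0004


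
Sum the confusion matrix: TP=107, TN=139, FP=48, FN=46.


Total = TP + TN + FP + FN
= 107 + 139 + 48 + 46
= 340
(Predicted positive: 155, predicted negative: 185)

340


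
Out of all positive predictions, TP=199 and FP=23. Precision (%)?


Precision = TP/(TP+FP)
= 199/(199+23)
= 199/222 = 89.64%

89.64%


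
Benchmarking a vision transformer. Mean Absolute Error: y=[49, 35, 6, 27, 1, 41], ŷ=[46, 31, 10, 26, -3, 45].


Absolute errors: |49-46|=3, |35-31|=4, |6-10|=4, |27-26|=1, |1+ 3|=4, |41-45|=4
Sum = 20
MAE = 20/6 = 10/3

10/3


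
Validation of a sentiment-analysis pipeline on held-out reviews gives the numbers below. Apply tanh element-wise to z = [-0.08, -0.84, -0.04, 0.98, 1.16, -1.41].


tanh(-0.08) = -0.0798
tanh(-0.84) = -0.6858
tanh(-0.04) = -0.04
tanh(0.98) = 0.7531
tanh(1.16) = 0.821
tanh(-1.41) = -0.8875
result = [-0.0798, -0.6858, -0.04, 0.7531, 0.821, -0.8875]

[-0.0798, -0.6858, -0.04, 0.7531, 0.821, -0.8875]


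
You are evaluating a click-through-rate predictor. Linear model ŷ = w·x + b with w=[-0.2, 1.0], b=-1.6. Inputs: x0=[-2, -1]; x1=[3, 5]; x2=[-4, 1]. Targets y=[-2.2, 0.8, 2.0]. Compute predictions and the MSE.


ŷ0 = (-0.2)·(-2) + (1.0)·(-1) - 1.6 = -2.2
ŷ1 = (-0.2)·(3) + (1.0)·(5) - 1.6 = 2.8
ŷ2 = (-0.2)·(-4) + (1.0)·(1) - 1.6 = 0.2
errors² = [0.0, 4.0, 3.24]
MSE = 7.2400/3 = 2.4133

2.4133


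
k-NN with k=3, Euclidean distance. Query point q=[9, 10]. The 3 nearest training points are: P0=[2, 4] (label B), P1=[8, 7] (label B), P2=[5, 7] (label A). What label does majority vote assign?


d(q,P0) = 9.2195  (label B)
d(q,P1) = 3.1623  (label B)
d(q,P2) = 5.0  (label A)
Votes: A=1, B=2
Majority → B

B


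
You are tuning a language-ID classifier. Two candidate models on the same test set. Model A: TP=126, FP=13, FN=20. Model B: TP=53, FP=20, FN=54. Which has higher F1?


Model A: P=126/139=0.9065, R=126/146=0.863, F1=2PR/(P+R)=2TP/(2TP+FP+FN)=252/285=0.8842
Model B: P=53/73=0.726, R=53/107=0.4953, F1=2PR/(P+R)=2TP/(2TP+FP+FN)=106/180=0.5889
0.8842 > 0.5889 → Model A

Model A


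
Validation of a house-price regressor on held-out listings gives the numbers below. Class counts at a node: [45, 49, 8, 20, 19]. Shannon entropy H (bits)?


Probabilities: [45/141, 49/141, 8/141, 20/141, 19/141] ≈ [0.3191, 0.3475, 0.0567, 0.1418, 0.1348]
H = -((45/141)·log₂(45/141) + (49/141)·log₂(49/141) + (8/141)·log₂(8/141) + (20/141)·log₂(20/141) + (19/141)·log₂(19/141))
  = 2.08 bits

2.08 bits


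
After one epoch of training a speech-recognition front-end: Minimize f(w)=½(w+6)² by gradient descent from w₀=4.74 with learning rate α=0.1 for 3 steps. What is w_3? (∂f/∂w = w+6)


step 1: grad = 4.74+6 = 10.74; w = 4.74 - 0.1·(10.74) = 3.666
step 2: grad = 3.666+6 = 9.666; w = 3.666 - 0.1·(9.666) = 2.6994
step 3: grad = 2.6994+6 = 8.6994; w = 2.6994 - 0.1·(8.6994) = 1.82946

1.82946


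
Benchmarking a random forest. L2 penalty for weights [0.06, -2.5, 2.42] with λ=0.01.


‖w‖₂² = (0.06)² + (-2.5)² + (2.42)²
     = 0.0036 + 6.25 + 5.8564
     = 12.11
λ·‖w‖₂² = 0.01·12.11 = 0.1211

0.1211


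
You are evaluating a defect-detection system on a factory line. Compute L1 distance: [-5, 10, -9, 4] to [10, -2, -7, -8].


d = |-5-10| + |10+ 2| + |-9+ 7| + |4+ 8|
  = 15 + 12 + 2 + 12
  = 41

41


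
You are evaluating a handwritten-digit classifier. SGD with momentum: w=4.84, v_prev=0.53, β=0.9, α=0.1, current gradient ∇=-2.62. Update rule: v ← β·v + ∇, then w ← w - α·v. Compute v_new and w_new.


v_new = 0.9·0.53 - 2.62 = 0.477 - 2.62 = -2.143
w_new = 4.84 - 0.1·-2.143 = 4.84 + 0.2143 = 5.0543

v_new=-2.143, w_new=5.0543


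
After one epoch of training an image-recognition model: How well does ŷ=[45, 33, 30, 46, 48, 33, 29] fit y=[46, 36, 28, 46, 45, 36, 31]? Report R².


ȳ = 38.2857
SS_res = Σ(y-ŷ)² = 36
SS_tot = Σ(y-ȳ)² = 333.43
R² = 1 - SS_res/SS_tot = 1 - 0.108 = 0.892

0.892


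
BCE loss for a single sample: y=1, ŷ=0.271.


BCE = -[y·ln(p) + (1-y)·ln(1-p)]
= -1·ln(0.271) - 0
= -ln(0.271) = 1.3056

1.3056


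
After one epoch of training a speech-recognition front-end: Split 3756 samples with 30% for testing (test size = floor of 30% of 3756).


Test = ⌊3756·30/100⌋ = 1126
Train = 3756 - 1126 = 2630

Train: 2630, Test: 1126


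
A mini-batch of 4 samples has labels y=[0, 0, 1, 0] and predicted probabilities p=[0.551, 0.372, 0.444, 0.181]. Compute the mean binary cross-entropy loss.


L[0] = -ln(1-0.551) = -ln(0.449) = 0.8007
L[1] = -ln(1-0.372) = -ln(0.628) = 0.4652
L[2] = -ln(0.444) = 0.8119
L[3] = -ln(1-0.181) = -ln(0.819) = 0.1997
mean = (0.8007 + 0.4652 + 0.8119 + 0.1997)/4 = 0.5694

0.5694


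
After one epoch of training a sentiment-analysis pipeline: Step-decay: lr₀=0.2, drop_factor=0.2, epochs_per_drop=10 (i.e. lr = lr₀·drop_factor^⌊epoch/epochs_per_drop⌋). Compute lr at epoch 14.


n_drops = ⌊14/10⌋ = 1
lr = 0.2·0.2^1 = 0.2·0.2 = 0.04

0.04


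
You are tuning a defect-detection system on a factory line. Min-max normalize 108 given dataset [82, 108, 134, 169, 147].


min=82, max=169
(108-82)/(169-82) = 26/87 = 0.2989

0.2989


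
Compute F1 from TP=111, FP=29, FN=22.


Precision = 111/140 = 0.7929
Recall = 111/133 = 0.8346
F1 = 2·P·R/(P+R) = 2·TP/(2·TP+FP+FN) = 222/(222+29+22) = 222/273 = 0.8132

0.8132


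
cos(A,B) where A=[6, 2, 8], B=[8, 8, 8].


A·B = 6·8 + 2·8 + 8·8 = 128
‖A‖ = √104 = 10.198, ‖B‖ = √192 = 13.8564
cos = 128/(√104·√192) = 128/√19968 = 0.9058

0.9058


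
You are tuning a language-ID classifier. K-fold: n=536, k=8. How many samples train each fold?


Fold size = 536/8 = 67
Training per fold = 536 - 67 = 469

469


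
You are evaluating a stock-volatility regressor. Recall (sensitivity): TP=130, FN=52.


Recall = TP/(TP+FN)
= 130/(130+52)
= 130/182 = 71.43%

71.43%


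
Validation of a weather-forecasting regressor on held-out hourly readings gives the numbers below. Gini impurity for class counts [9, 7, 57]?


Probabilities: [9/73, 7/73, 57/73] ≈ [0.1233, 0.0959, 0.7808]
Σpᵢ² = (81 + 49 + 3249)/73² = 3379/5329
Gini = 1 - Σpᵢ² = 1 - 3379/5329 = 0.3659

0.3659


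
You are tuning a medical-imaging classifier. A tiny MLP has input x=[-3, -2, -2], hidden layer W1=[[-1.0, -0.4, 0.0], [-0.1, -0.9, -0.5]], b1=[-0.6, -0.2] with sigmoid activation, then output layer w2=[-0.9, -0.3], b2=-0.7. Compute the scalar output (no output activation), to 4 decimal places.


z1[0] = (-1.0)·(-3) + (-0.4)·(-2) + (0.0)·(-2) - 0.6 = 3.2
z1[1] = (-0.1)·(-3) + (-0.9)·(-2) + (-0.5)·(-2) - 0.2 = 2.9
h = sigmoid(z1) = [0.9608, 0.9478]
output = (-0.9)·(0.9608) + (-0.3)·(0.9478) - 0.7 = -1.8491

-1.8491


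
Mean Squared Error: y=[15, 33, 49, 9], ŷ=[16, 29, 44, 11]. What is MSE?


Squared errors: (15-16)²=1, (33-29)²=16, (49-44)²=25, (9-11)²=4
Sum = 46
MSE = 46/4 = 23/2

23/2


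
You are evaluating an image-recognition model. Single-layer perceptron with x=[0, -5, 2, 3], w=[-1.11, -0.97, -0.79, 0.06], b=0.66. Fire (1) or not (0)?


z = (0)·(-1.11) + (-5)·(-0.97) + (2)·(-0.79) + (3)·(0.06) + 0.66
  = 4.11
step(z) = 1 (z≥0)

1


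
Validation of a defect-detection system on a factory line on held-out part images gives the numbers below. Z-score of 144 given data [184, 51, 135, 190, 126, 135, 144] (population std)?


μ = 137.8571, σ = 42.4043
z = (144 - 137.8571)/42.4043 = 0.1449

0.1449


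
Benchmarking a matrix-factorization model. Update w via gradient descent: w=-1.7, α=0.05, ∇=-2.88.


w_new = w - α·∇
= -1.7 - 0.05·-2.88
= -1.7 + 0.144
= -1.556

-1.556


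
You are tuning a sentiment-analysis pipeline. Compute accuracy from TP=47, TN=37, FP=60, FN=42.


Accuracy = (TP+TN)/(TP+TN+FP+FN)
= (47+37)/(186)
= 84/186 = 45.16%

45.16%


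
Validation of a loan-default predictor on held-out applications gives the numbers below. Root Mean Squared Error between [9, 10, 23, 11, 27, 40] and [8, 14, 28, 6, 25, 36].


MSE = 87/6 = 14.5
RMSE = √(87/6) = 3.8079

3.8079


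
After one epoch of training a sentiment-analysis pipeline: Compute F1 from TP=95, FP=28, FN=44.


Precision = 95/123 = 0.7724
Recall = 95/139 = 0.6835
F1 = 2·P·R/(P+R) = 2·TP/(2·TP+FP+FN) = 190/(190+28+44) = 190/262 = 0.7252

0.7252


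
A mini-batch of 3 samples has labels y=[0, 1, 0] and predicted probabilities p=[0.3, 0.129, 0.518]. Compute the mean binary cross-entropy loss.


L[0] = -ln(1-0.3) = -ln(0.7) = 0.3567
L[1] = -ln(0.129) = 2.0479
L[2] = -ln(1-0.518) = -ln(0.482) = 0.7298
mean = (0.3567 + 2.0479 + 0.7298)/3 = 1.0448

1.0448


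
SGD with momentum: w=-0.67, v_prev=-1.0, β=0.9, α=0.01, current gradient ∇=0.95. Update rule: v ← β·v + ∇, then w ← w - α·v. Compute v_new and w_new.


v_new = 0.9·-1.0 + 0.95 = -0.9 + 0.95 = 0.05
w_new = -0.67 - 0.01·0.05 = -0.67 - 0.0005 = -0.6705

v_new=0.05, w_new=-0.6705


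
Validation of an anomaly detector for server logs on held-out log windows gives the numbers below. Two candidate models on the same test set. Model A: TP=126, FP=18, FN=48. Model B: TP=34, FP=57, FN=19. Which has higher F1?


Model A: P=126/144=0.875, R=126/174=0.7241, F1=2PR/(P+R)=2TP/(2TP+FP+FN)=252/318=0.7925
Model B: P=34/91=0.3736, R=34/53=0.6415, F1=2PR/(P+R)=2TP/(2TP+FP+FN)=68/144=0.4722
0.7925 > 0.4722 → Model A

Model A


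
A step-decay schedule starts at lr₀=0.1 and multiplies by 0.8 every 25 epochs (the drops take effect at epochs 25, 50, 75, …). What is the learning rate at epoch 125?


n_drops = ⌊125/25⌋ = 5
lr = 0.1·0.8^5 = 0.1·0.32768 = 0.032768

0.032768


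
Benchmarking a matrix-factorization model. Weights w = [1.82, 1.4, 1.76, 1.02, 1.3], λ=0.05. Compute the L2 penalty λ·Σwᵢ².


‖w‖₂² = (1.82)² + (1.4)² + (1.76)² + (1.02)² + (1.3)²
     = 3.3124 + 1.96 + 3.0976 + 1.0404 + 1.69
     = 11.1004
λ·‖w‖₂² = 0.05·11.1004 = 0.55502

0.55502


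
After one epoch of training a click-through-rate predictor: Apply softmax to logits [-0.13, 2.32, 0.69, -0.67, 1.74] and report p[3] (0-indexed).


Exponentials: e^-0.13=0.8781, e^2.32=10.1757, e^0.69=1.9937, e^-0.67=0.5117, e^1.74=5.6973
Sum = 19.2565
Softmax = [0.0456, 0.5284, 0.1035, 0.0266, 0.2959]
p[3] = 0.5117/19.2565 = 0.0266

0.0266


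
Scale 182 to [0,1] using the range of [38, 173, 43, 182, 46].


min=38, max=182
(182-38)/(182-38) = 144/144 = 1.0

1.0


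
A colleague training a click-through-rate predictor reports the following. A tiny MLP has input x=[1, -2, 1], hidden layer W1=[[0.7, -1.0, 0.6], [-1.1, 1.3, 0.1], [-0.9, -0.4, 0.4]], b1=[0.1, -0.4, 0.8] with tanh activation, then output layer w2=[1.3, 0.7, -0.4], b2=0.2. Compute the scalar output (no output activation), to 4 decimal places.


z1[0] = (0.7)·(1) + (-1.0)·(-2) + (0.6)·(1) + 0.1 = 3.4
z1[1] = (-1.1)·(1) + (1.3)·(-2) + (0.1)·(1) - 0.4 = -4.0
z1[2] = (-0.9)·(1) + (-0.4)·(-2) + (0.4)·(1) + 0.8 = 1.1
h = tanh(z1) = [0.9978, -0.9993, 0.8005]
output = (1.3)·(0.9978) + (0.7)·(-0.9993) + (-0.4)·(0.8005) + 0.2 = 0.4774

0.4774


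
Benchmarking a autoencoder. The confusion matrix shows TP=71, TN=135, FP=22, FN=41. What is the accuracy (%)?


Accuracy = (TP+TN)/(TP+TN+FP+FN)
= (71+135)/(269)
= 206/269 = 76.58%

76.58%


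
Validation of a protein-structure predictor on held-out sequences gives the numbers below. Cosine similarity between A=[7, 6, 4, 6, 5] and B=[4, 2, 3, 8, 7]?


A·B = 7·4 + 6·2 + 4·3 + 6·8 + 5·7 = 135
‖A‖ = √162 = 12.7279, ‖B‖ = √142 = 11.9164
cos = 135/(√162·√142) = 135/√23004 = 0.8901

0.8901


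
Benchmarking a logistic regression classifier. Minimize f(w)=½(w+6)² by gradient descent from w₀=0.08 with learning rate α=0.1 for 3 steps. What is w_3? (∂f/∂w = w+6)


step 1: grad = 0.08+6 = 6.08; w = 0.08 - 0.1·(6.08) = -0.528
step 2: grad = -0.528+6 = 5.472; w = -0.528 - 0.1·(5.472) = -1.0752
step 3: grad = -1.0752+6 = 4.9248; w = -1.0752 - 0.1·(4.9248) = -1.56768

-1.56768


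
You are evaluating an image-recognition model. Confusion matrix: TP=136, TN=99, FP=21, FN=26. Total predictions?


Total = TP + TN + FP + FN
= 136 + 99 + 21 + 26
= 282
(Predicted positive: 157, predicted negative: 125)

282


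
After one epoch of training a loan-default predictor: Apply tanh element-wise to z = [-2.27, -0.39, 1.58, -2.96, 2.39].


tanh(-2.27) = -0.9789
tanh(-0.39) = -0.3714
tanh(1.58) = 0.9186
tanh(-2.96) = -0.9946
tanh(2.39) = 0.9833
result = [-0.9789, -0.3714, 0.9186, -0.9946, 0.9833]

[-0.9789, -0.3714, 0.9186, -0.9946, 0.9833]


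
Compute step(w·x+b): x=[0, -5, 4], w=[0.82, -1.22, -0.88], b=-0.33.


z = (0)·(0.82) + (-5)·(-1.22) + (4)·(-0.88) - 0.33
  = 2.25
step(z) = 1 (z≥0)

1


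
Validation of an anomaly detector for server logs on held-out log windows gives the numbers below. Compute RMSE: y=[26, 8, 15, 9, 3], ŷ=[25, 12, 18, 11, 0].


MSE = 39/5 = 7.8
RMSE = √(39/5) = 2.7928

2.7928


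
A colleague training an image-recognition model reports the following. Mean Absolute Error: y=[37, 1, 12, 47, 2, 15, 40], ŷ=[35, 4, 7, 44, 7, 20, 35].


Absolute errors: |37-35|=2, |1-4|=3, |12-7|=5, |47-44|=3, |2-7|=5, |15-20|=5, |40-35|=5
Sum = 28
MAE = 28/7 = 4

4


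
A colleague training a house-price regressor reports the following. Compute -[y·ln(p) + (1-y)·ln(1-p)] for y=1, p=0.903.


BCE = -[y·ln(p) + (1-y)·ln(1-p)]
= -1·ln(0.903) - 0
= -ln(0.903) = 0.102

0.102


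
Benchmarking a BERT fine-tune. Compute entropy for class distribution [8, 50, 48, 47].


Probabilities: [8/153, 50/153, 48/153, 47/153] ≈ [0.0523, 0.3268, 0.3137, 0.3072]
H = -((8/153)·log₂(8/153) + (50/153)·log₂(50/153) + (48/153)·log₂(48/153) + (47/153)·log₂(47/153))
  = 1.7977 bits

1.7977 bits


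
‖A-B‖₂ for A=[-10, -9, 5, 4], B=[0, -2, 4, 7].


d = √((-10-0)² + (-9+ 2)² + (5-4)² + (4-7)²)
  = √(100 + 49 + 1 + 9)
  = √159 = 12.6095

12.6095


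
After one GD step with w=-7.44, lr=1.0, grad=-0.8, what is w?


w_new = w - α·∇
= -7.44 - 1.0·-0.8
= -7.44 + 0.8
= -6.64

-6.64


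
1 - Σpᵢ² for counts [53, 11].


Probabilities: [53/64, 11/64] ≈ [0.8281, 0.1719]
Σpᵢ² = (2809 + 121)/64² = 2930/4096
Gini = 1 - Σpᵢ² = 1 - 2930/4096 = 0.2847

0.2847


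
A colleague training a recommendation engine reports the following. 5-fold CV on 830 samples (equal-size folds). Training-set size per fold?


Fold size = 830/5 = 166
Training per fold = 830 - 166 = 664

664


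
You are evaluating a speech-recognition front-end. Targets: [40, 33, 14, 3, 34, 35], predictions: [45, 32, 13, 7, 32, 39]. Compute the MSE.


Squared errors: (40-45)²=25, (33-32)²=1, (14-13)²=1, (3-7)²=16, (34-32)²=4, (35-39)²=16
Sum = 63
MSE = 63/6 = 21/2

21/2


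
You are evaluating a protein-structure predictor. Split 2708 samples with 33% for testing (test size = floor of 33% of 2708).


Test = ⌊2708·33/100⌋ = 893
Train = 2708 - 893 = 1815

Train: 1815, Test: 893


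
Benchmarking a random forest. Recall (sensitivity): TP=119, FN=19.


Recall = TP/(TP+FN)
= 119/(119+19)
= 119/138 = 86.23%

86.23%


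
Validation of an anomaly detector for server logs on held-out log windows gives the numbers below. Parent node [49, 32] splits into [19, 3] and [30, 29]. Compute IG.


Parent = [49, 32], H_parent = 0.968
H_left = 0.5746 (n=22), H_right = 0.9998 (n=59)
H_children = (22/81)·0.5746 + (59/81)·0.9998 = 0.8843
IG = 0.968 - 0.8843 = 0.0837

0.0837


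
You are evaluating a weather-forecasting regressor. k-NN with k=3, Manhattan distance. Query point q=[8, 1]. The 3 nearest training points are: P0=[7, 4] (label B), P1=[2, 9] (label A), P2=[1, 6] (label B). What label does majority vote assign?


d(q,P0) = 4  (label B)
d(q,P1) = 14  (label A)
d(q,P2) = 12  (label B)
Votes: A=1, B=2
Majority → B

B


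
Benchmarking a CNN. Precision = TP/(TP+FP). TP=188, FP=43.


Precision = TP/(TP+FP)
= 188/(188+43)
= 188/231 = 81.39%

81.39%


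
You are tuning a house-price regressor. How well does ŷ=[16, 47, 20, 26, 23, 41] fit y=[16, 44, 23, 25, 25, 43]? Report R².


ȳ = 29.3333
SS_res = Σ(y-ŷ)² = 27
SS_tot = Σ(y-ȳ)² = 657.33
R² = 1 - SS_res/SS_tot = 1 - 0.0411 = 0.9589

0.9589


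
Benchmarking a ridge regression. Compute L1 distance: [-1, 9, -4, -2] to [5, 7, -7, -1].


d = |-1-5| + |9-7| + |-4+ 7| + |-2+ 1|
  = 6 + 2 + 3 + 1
  = 12

12


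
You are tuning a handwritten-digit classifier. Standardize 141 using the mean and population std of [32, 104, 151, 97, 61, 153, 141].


μ = 105.5714, σ = 43.167
z = (141 - 105.5714)/43.167 = 0.8207

0.8207


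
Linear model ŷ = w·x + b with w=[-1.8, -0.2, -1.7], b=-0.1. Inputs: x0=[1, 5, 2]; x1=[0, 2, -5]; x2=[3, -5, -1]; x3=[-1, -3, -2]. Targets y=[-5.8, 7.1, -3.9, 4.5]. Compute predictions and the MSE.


ŷ0 = (-1.8)·(1) + (-0.2)·(5) + (-1.7)·(2) - 0.1 = -6.3
ŷ1 = (-1.8)·(0) + (-0.2)·(2) + (-1.7)·(-5) - 0.1 = 8.0
ŷ2 = (-1.8)·(3) + (-0.2)·(-5) + (-1.7)·(-1) - 0.1 = -2.8
ŷ3 = (-1.8)·(-1) + (-0.2)·(-3) + (-1.7)·(-2) - 0.1 = 5.7
errors² = [0.25, 0.81, 1.21, 1.44]
MSE = 3.7100/4 = 0.9275

0.9275


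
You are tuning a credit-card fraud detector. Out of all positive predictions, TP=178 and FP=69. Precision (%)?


Precision = TP/(TP+FP)
= 178/(178+69)
= 178/247 = 72.06%

72.06%


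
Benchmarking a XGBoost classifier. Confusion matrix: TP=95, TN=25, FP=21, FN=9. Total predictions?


Total = TP + TN + FP + FN
= 95 + 25 + 21 + 9
= 150
(Predicted positive: 116, predicted negative: 34)

150


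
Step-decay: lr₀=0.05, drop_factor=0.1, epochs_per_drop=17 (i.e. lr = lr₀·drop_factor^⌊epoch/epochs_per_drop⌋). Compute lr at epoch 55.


n_drops = ⌊55/17⌋ = 3
lr = 0.05·0.1^3 = 0.05·0.001 = 0.00005

0.00005


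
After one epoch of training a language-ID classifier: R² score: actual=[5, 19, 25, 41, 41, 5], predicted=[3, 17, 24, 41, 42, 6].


ȳ = 22.6667
SS_res = Σ(y-ŷ)² = 11
SS_tot = Σ(y-ȳ)² = 1315.33
R² = 1 - SS_res/SS_tot = 1 - 0.0084 = 0.9916

0.9916


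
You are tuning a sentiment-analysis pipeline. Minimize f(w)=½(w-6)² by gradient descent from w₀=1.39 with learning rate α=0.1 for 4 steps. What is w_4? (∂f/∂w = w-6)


step 1: grad = 1.39-6 = -4.61; w = 1.39 - 0.1·(-4.61) = 1.851
step 2: grad = 1.851-6 = -4.149; w = 1.851 - 0.1·(-4.149) = 2.2659
step 3: grad = 2.2659-6 = -3.7341; w = 2.2659 - 0.1·(-3.7341) = 2.63931
step 4: grad = 2.63931-6 = -3.36069; w = 2.63931 - 0.1·(-3.36069) = 2.975379

2.975379


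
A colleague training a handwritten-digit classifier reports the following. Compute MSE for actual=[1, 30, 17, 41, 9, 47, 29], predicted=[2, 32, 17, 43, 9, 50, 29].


Squared errors: (1-2)²=1, (30-32)²=4, (17-17)²=0, (41-43)²=4, (9-9)²=0, (47-50)²=9, (29-29)²=0
Sum = 18
MSE = 18/7 = 18/7

18/7


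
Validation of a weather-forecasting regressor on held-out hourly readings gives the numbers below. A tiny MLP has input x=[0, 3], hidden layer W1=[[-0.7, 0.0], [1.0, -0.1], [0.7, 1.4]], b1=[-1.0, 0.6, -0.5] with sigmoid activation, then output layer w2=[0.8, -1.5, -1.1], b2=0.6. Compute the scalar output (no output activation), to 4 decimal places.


z1[0] = (-0.7)·(0) + (0.0)·(3) - 1.0 = -1.0
z1[1] = (1.0)·(0) + (-0.1)·(3) + 0.6 = 0.3
z1[2] = (0.7)·(0) + (1.4)·(3) - 0.5 = 3.7
h = sigmoid(z1) = [0.2689, 0.5744, 0.9759]
output = (0.8)·(0.2689) + (-1.5)·(0.5744) + (-1.1)·(0.9759) + 0.6 = -1.12

-1.12


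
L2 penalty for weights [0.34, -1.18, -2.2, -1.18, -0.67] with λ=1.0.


‖w‖₂² = (0.34)² + (-1.18)² + (-2.2)² + (-1.18)² + (-0.67)²
     = 0.1156 + 1.3924 + 4.84 + 1.3924 + 0.4489
     = 8.1893
λ·‖w‖₂² = 1.0·8.1893 = 8.1893

8.1893


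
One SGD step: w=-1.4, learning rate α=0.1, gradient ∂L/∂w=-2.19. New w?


w_new = w - α·∇
= -1.4 - 0.1·-2.19
= -1.4 + 0.219
= -1.181

-1.181


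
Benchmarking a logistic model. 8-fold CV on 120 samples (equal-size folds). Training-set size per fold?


Fold size = 120/8 = 15
Training per fold = 120 - 15 = 105

105


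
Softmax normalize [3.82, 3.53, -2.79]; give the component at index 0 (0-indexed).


Exponentials: e^3.82=45.6042, e^3.53=34.124, e^-2.79=0.0614
Sum = 79.7896
Softmax = [0.5716, 0.4277, 0.0008]
p[0] = 45.6042/79.7896 = 0.5716

0.5716


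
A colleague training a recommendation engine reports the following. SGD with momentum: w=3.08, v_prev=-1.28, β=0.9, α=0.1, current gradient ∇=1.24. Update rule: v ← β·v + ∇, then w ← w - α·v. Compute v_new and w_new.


v_new = 0.9·-1.28 + 1.24 = -1.152 + 1.24 = 0.088
w_new = 3.08 - 0.1·0.088 = 3.08 - 0.0088 = 3.0712

v_new=0.088, w_new=3.0712


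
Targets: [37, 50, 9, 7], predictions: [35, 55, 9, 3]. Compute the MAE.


Absolute errors: |37-35|=2, |50-55|=5, |9-9|=0, |7-3|=4
Sum = 11
MAE = 11/4 = 11/4

11/4


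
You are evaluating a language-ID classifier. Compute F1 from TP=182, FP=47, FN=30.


Precision = 182/229 = 0.7948
Recall = 182/212 = 0.8585
F1 = 2·P·R/(P+R) = 2·TP/(2·TP+FP+FN) = 364/(364+47+30) = 364/441 = 0.8254

0.8254


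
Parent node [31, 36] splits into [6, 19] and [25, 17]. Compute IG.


Parent = [31, 36], H_parent = 0.996
H_left = 0.795 (n=25), H_right = 0.9737 (n=42)
H_children = (25/67)·0.795 + (42/67)·0.9737 = 0.907
IG = 0.996 - 0.907 = 0.089

0.089


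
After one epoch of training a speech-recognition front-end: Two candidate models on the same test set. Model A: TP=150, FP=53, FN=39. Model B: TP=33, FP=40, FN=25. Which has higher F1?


Model A: P=150/203=0.7389, R=150/189=0.7937, F1=2PR/(P+R)=2TP/(2TP+FP+FN)=300/392=0.7653
Model B: P=33/73=0.4521, R=33/58=0.569, F1=2PR/(P+R)=2TP/(2TP+FP+FN)=66/131=0.5038
0.7653 > 0.5038 → Model A

Model A


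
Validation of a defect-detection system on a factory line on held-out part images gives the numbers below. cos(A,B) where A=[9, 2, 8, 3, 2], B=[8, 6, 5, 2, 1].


A·B = 9·8 + 2·6 + 8·5 + 3·2 + 2·1 = 132
‖A‖ = √162 = 12.7279, ‖B‖ = √130 = 11.4018
cos = 132/(√162·√130) = 132/√21060 = 0.9096

0.9096


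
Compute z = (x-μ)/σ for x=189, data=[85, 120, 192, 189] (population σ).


μ = 146.5, σ = 45.7193
z = (189 - 146.5)/45.7193 = 0.9296

0.9296


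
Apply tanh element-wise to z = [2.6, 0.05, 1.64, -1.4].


tanh(2.6) = 0.989
tanh(0.05) = 0.05
tanh(1.64) = 0.9275
tanh(-1.4) = -0.8854
result = [0.989, 0.05, 0.9275, -0.8854]

[0.989, 0.05, 0.9275, -0.8854]


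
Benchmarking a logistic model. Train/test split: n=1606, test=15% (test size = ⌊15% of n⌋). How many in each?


Test = ⌊1606·15/100⌋ = 240
Train = 1606 - 240 = 1366

Train: 1366, Test: 240


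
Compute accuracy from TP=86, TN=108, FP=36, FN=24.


Accuracy = (TP+TN)/(TP+TN+FP+FN)
= (86+108)/(254)
= 194/254 = 76.38%

76.38%


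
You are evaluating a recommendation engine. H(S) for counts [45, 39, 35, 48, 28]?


Probabilities: [45/195, 39/195, 35/195, 48/195, 28/195] ≈ [0.2308, 0.2, 0.1795, 0.2462, 0.1436]
H = -((45/195)·log₂(45/195) + (39/195)·log₂(39/195) + (35/195)·log₂(35/195) + (48/195)·log₂(48/195) + (28/195)·log₂(28/195))
  = 2.2972 bits

2.2972 bits


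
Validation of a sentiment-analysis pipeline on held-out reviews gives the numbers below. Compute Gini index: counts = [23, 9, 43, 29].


Probabilities: [23/104, 9/104, 43/104, 29/104] ≈ [0.2212, 0.0865, 0.4135, 0.2788]
Σpᵢ² = (529 + 81 + 1849 + 841)/104² = 3300/10816
Gini = 1 - Σpᵢ² = 1 - 3300/10816 = 0.6949

0.6949


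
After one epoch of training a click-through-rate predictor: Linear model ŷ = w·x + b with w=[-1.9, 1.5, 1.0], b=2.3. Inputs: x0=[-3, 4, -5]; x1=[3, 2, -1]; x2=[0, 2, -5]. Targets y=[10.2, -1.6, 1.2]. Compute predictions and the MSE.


ŷ0 = (-1.9)·(-3) + (1.5)·(4) + (1.0)·(-5) + 2.3 = 9.0
ŷ1 = (-1.9)·(3) + (1.5)·(2) + (1.0)·(-1) + 2.3 = -1.4
ŷ2 = (-1.9)·(0) + (1.5)·(2) + (1.0)·(-5) + 2.3 = 0.3
errors² = [1.44, 0.04, 0.81]
MSE = 2.2900/3 = 0.7633

0.7633


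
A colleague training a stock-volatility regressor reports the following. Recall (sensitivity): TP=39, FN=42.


Recall = TP/(TP+FN)
= 39/(39+42)
= 39/81 = 48.15%

48.15%


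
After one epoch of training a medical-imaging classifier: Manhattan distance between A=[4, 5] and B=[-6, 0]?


d = |4+ 6| + |5-0|
  = 10 + 5
  = 15

15


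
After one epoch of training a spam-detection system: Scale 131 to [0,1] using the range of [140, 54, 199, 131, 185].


min=54, max=199
(131-54)/(199-54) = 77/145 = 0.531

0.531


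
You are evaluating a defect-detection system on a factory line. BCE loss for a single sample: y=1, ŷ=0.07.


BCE = -[y·ln(p) + (1-y)·ln(1-p)]
= -1·ln(0.07) - 0
= -ln(0.07) = 2.6593

2.6593


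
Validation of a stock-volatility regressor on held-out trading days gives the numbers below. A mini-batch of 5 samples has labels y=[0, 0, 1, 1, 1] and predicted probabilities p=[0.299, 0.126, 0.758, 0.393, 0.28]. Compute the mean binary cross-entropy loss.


L[0] = -ln(1-0.299) = -ln(0.701) = 0.3552
L[1] = -ln(1-0.126) = -ln(0.874) = 0.1347
L[2] = -ln(0.758) = 0.2771
L[3] = -ln(0.393) = 0.9339
L[4] = -ln(0.28) = 1.273
mean = (0.3552 + 0.1347 + 0.2771 + 0.9339 + 1.273)/5 = 0.5948

0.5948
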